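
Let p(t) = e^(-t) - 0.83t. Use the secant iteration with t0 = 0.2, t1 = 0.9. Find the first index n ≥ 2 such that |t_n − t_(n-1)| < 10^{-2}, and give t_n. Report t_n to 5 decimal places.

n = 4, t_n = 0.63713

p(0.2) = 0.6527308, p(0.9) = -0.3404303
t2 = 0.9000000 − (-0.3404303)·(0.7000000)/(-0.9931611) = 0.6600578;  |Δ| = 0.2399422
p(0.6600578) = -0.0310265
t3 = 0.6600578 − (-0.0310265)·(-0.2399422)/(0.3094038) = 0.6359968;  |Δ| = 0.0240610
p(0.6359968) = 0.0015302
t4 = 0.6359968 − 0.0015302·(-0.0240610)/(0.0325567) = 0.6371277;  |Δ| = 0.0011309
|t4 − t3| = 0.0011309 < 10^{-2}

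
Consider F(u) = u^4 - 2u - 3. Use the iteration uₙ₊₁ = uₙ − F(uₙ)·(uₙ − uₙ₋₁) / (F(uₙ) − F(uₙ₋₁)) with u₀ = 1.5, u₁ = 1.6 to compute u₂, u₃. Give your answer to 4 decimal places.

F(1.5) = -0.937500, F(1.6) = 0.353600
u₂ = 1.600000 − 0.353600·(1.600000 − 1.500000) / (0.353600 − (-0.937500)) = 1.600000 − (0.035360)/(1.291100) = 1.572613
F(1.572613) = -0.028952
u₃ = 1.572613 − (-0.028952)·(1.572613 − 1.600000) / (-0.028952 − 0.353600) = 1.572613 − (0.000793)/(-0.382552) = 1.574685

1.5726, 1.5747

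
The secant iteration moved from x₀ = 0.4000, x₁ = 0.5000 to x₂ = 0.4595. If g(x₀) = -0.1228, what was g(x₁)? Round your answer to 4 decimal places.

The secant line through (0.4000, -0.1228) and (0.5000, g(x₁)) crosses zero at x₂ = 0.4595.
So (0.4000, -0.1228), (0.5000, g(x₁)), (0.4595, 0) are collinear:
g(x₁) = -0.1228 · (0.5000 − 0.4595) / (0.4000 − 0.4595) = -0.1228 · (0.040500)/(-0.059500) = 0.083587

0.0836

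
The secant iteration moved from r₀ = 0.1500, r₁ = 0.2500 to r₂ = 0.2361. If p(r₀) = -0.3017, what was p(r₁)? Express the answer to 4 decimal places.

0.0487

The secant line through (0.1500, -0.3017) and (0.2500, p(r₁)) crosses zero at r₂ = 0.2361.
So (0.1500, -0.3017), (0.2500, p(r₁)), (0.2361, 0) are collinear:
p(r₁) = -0.3017 · (0.2500 − 0.2361) / (0.1500 − 0.2361) = -0.3017 · (0.013900)/(-0.086100) = 0.048707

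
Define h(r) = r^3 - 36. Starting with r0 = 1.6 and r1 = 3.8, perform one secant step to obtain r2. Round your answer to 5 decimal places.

2.98232

h(1.6) = -31.9040000, h(3.8) = 18.8720000
r2 = 3.8000000 − 18.8720000·(3.8000000 − 1.6000000) / (18.8720000 − (-31.9040000)) = 3.8000000 − (41.5184000)/(50.7760000) = 2.9823224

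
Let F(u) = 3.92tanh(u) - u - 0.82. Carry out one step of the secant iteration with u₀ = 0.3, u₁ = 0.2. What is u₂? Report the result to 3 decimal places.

F(0.3) = 0.02195, F(0.2) = -0.24629
u₂ = 0.20000 − (-0.24629)·(0.20000 − 0.30000) / (-0.24629 − 0.02195) = 0.20000 − (0.02463)/(-0.26823) = 0.29182

0.292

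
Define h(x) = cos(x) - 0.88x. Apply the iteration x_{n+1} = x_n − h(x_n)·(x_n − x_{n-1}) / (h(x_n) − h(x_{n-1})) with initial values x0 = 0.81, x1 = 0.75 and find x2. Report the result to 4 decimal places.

0.7953

h(0.81) = -0.023302, h(0.75) = 0.071689
x2 = 0.750000 − 0.071689·(0.750000 − 0.810000) / (0.071689 − (-0.023302)) = 0.750000 − (-0.004301)/(0.094990) = 0.795282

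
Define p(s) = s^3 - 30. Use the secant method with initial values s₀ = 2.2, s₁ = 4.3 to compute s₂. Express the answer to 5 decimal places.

2.79018

p(2.2) = -19.3520000, p(4.3) = 49.5070000
s₂ = 4.3000000 − 49.5070000·(4.3000000 − 2.2000000) / (49.5070000 − (-19.3520000)) = 4.3000000 − (103.9647000)/(68.8590000) = 2.7901799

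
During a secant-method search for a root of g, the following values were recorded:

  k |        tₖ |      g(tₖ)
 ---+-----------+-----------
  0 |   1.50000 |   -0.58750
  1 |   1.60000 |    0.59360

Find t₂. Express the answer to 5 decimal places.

1.54974

t₂ = 1.60000 − 0.59360·(1.60000 − 1.50000) / (0.59360 − (-0.58750))
   = 1.60000 − (0.0593600)/(1.1811000) = 1.5497418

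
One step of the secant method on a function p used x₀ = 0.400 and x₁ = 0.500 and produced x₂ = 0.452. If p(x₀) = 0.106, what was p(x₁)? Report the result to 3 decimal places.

The secant line through (0.400, 0.106) and (0.500, p(x₁)) crosses zero at x₂ = 0.452.
So (0.400, 0.106), (0.500, p(x₁)), (0.452, 0) are collinear:
p(x₁) = 0.106 · (0.500 − 0.452) / (0.400 − 0.452) = 0.106 · (0.04800)/(-0.05200) = -0.09785

-0.098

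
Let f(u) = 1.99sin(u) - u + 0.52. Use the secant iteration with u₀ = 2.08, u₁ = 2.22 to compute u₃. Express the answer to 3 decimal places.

f(2.08) = 0.17753, f(2.22) = -0.11483
u₂ = 2.22000 − (-0.11483)·(2.22000 − 2.08000) / (-0.11483 − 0.17753) = 2.22000 − (-0.01608)/(-0.29237) = 2.16501
f(2.16501) = 0.00388
u₃ = 2.16501 − 0.00388·(2.16501 − 2.22000) / (0.00388 − (-0.11483)) = 2.16501 − (-0.00021)/(0.11871) = 2.16681

2.167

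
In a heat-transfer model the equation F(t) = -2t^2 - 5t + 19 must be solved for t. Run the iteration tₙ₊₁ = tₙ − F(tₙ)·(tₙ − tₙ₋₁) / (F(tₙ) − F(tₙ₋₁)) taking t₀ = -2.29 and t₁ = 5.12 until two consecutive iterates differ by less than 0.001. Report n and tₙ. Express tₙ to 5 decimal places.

F(-2.29) = 19.9618000, F(5.12) = -59.0288000
t₂ = 5.1200000 − (-59.0288000)·(7.4100000)/(-78.9906000) = -0.4174109;  |Δ| = 5.5374109
F(-0.4174109) = 20.7385907
t₃ = -0.4174109 − 20.7385907·(-5.5374109)/(79.7673907) = 1.0222513;  |Δ| = 1.4396622
F(1.0222513) = 11.7987478
t₄ = 1.0222513 − 11.7987478·(1.4396622)/(-8.9398429) = 2.9223084;  |Δ| = 1.9000570
F(2.9223084) = -12.6913140
t₅ = 2.9223084 − (-12.6913140)·(1.9000570)/(-24.4900618) = 1.9376550;  |Δ| = 0.9846533
F(1.9376550) = 1.8027106
t₆ = 1.9376550 − 1.8027106·(-0.9846533)/(14.4940246) = 2.0601224;  |Δ| = 0.1224674
F(2.0601224) = 0.2111793
t₇ = 2.0601224 − 0.2111793·(0.1224674)/(-1.5915313) = 2.0763725;  |Δ| = 0.0162501
F(2.0763725) = -0.0045084
t₈ = 2.0763725 − (-0.0045084)·(0.0162501)/(-0.2156876) = 2.0760329;  |Δ| = 0.0003397
|t₈ − t₇| = 0.0003397 < 0.001

n = 8, tₙ = 2.07603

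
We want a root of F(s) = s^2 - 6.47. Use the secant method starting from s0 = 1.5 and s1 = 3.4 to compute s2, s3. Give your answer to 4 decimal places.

F(1.5) = -4.220000, F(3.4) = 5.090000
s2 = 3.400000 − 5.090000·(3.400000 − 1.500000) / (5.090000 − (-4.220000)) = 3.400000 − (9.671000)/(9.310000) = 2.361224
F(2.361224) = -0.894619
s3 = 2.361224 − (-0.894619)·(2.361224 − 3.400000) / (-0.894619 − 5.090000) = 2.361224 − (0.929308)/(-5.984619) = 2.516507

2.3612, 2.5165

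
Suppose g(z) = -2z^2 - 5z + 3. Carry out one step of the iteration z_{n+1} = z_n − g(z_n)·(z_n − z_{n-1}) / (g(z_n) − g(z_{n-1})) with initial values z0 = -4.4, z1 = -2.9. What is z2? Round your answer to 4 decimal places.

-2.9708

g(-4.4) = -13.720000, g(-2.9) = 0.680000
z2 = -2.900000 − 0.680000·(-2.900000 − (-4.400000)) / (0.680000 − (-13.720000)) = -2.900000 − (1.020000)/(14.400000) = -2.970833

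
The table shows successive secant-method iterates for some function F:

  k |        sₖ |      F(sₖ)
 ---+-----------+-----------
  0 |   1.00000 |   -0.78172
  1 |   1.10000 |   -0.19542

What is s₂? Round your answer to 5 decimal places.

1.13333

s₂ = 1.10000 − (-0.19542)·(1.10000 − 1.00000) / (-0.19542 − (-0.78172))
   = 1.10000 − (-0.0195420)/(0.5863000) = 1.1333311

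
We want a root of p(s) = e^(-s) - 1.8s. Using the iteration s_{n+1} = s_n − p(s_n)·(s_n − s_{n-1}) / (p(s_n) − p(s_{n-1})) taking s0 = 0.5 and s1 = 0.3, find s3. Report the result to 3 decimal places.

p(0.5) = -0.29347, p(0.3) = 0.20082
s2 = 0.30000 − 0.20082·(0.30000 − 0.50000) / (0.20082 − (-0.29347)) = 0.30000 − (-0.04016)/(0.49429) = 0.38126
p(0.38126) = -0.00326
s3 = 0.38126 − (-0.00326)·(0.38126 − 0.30000) / (-0.00326 − 0.20082) = 0.38126 − (-0.00026)/(-0.20408) = 0.37996

0.380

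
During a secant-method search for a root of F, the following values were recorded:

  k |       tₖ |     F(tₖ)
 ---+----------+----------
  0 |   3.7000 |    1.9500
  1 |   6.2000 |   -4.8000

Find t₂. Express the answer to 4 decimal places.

4.4222

t₂ = 6.2000 − (-4.8000)·(6.2000 − 3.7000) / (-4.8000 − 1.9500)
   = 6.2000 − (-12.000000)/(-6.750000) = 4.422222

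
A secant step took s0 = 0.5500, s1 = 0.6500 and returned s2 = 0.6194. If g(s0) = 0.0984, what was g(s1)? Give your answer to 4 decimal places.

-0.0434

The secant line through (0.5500, 0.0984) and (0.6500, g(s1)) crosses zero at s2 = 0.6194.
So (0.5500, 0.0984), (0.6500, g(s1)), (0.6194, 0) are collinear:
g(s1) = 0.0984 · (0.6500 − 0.6194) / (0.5500 − 0.6194) = 0.0984 · (0.030600)/(-0.069400) = -0.043387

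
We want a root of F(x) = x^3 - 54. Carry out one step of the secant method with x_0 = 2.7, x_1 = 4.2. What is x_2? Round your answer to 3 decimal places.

F(2.7) = -34.31700, F(4.2) = 20.08800
x_2 = 4.20000 − 20.08800·(4.20000 − 2.70000) / (20.08800 − (-34.31700)) = 4.20000 − (30.13200)/(54.40500) = 3.64615

3.646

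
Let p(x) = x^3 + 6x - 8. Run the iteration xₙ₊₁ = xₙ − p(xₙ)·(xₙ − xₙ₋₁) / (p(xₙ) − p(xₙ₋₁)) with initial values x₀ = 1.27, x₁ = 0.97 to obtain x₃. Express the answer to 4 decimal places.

1.1075

p(1.27) = 1.668383, p(0.97) = -1.267327
x₂ = 0.970000 − (-1.267327)·(0.970000 − 1.270000) / (-1.267327 − 1.668383) = 0.970000 − (0.380198)/(-2.935710) = 1.099508
p(1.099508) = -0.073737
x₃ = 1.099508 − (-0.073737)·(1.099508 − 0.970000) / (-0.073737 − (-1.267327)) = 1.099508 − (-0.009549)/(1.193590) = 1.107509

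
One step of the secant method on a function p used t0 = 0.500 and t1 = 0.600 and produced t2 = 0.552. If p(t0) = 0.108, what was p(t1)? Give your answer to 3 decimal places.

The secant line through (0.500, 0.108) and (0.600, p(t1)) crosses zero at t2 = 0.552.
So (0.500, 0.108), (0.600, p(t1)), (0.552, 0) are collinear:
p(t1) = 0.108 · (0.600 − 0.552) / (0.500 − 0.552) = 0.108 · (0.04800)/(-0.05200) = -0.09969

-0.100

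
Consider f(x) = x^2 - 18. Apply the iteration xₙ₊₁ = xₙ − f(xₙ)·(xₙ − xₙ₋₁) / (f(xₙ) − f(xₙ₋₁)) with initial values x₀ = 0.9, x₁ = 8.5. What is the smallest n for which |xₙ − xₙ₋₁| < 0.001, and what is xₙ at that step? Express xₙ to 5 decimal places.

f(0.9) = -17.1900000, f(8.5) = 54.2500000
x₂ = 8.5000000 − 54.2500000·(7.6000000)/(71.4400000) = 2.7287234;  |Δ| = 5.7712766
f(2.7287234) = -10.5540686
x₃ = 2.7287234 − (-10.5540686)·(-5.7712766)/(-64.8040686) = 3.6686405;  |Δ| = 0.9399171
f(3.6686405) = -4.5410772
x₄ = 3.6686405 − (-4.5410772)·(0.9399171)/(6.0129914) = 4.3784761;  |Δ| = 0.7098357
f(4.3784761) = 1.1710534
x₅ = 4.3784761 − 1.1710534·(0.7098357)/(5.7121306) = 4.2329516;  |Δ| = 0.1455246
f(4.2329516) = -0.0821211
x₆ = 4.2329516 − (-0.0821211)·(-0.1455246)/(-1.2531745) = 4.2424879;  |Δ| = 0.0095363
f(4.2424879) = -0.0012968
x₇ = 4.2424879 − (-0.0012968)·(0.0095363)/(0.0808243) = 4.2426409;  |Δ| = 0.0001530
|x₇ − x₆| = 0.0001530 < 0.001

n = 7, xₙ = 4.24264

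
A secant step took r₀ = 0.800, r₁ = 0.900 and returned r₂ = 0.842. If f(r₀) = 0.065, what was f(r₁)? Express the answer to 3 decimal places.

The secant line through (0.800, 0.065) and (0.900, f(r₁)) crosses zero at r₂ = 0.842.
So (0.800, 0.065), (0.900, f(r₁)), (0.842, 0) are collinear:
f(r₁) = 0.065 · (0.900 − 0.842) / (0.800 − 0.842) = 0.065 · (0.05800)/(-0.04200) = -0.08976

-0.090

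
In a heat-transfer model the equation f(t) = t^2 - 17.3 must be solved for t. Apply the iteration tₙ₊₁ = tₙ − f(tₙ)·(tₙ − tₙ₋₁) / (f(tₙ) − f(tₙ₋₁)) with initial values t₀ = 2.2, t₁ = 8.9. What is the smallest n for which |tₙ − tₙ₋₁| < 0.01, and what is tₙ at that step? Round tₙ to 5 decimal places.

n = 6, tₙ = 4.15932

f(2.2) = -12.4600000, f(8.9) = 61.9100000
t₂ = 8.9000000 − 61.9100000·(6.7000000)/(74.3700000) = 3.3225225;  |Δ| = 5.5774775
f(3.3225225) = -6.2608441
t₃ = 3.3225225 − (-6.2608441)·(-5.5774775)/(-68.1708441) = 3.8347608;  |Δ| = 0.5122383
f(3.8347608) = -2.5946095
t₄ = 3.8347608 − (-2.5946095)·(0.5122383)/(3.6662346) = 4.1972740;  |Δ| = 0.3625132
f(4.1972740) = 0.3171089
t₅ = 4.1972740 − 0.3171089·(0.3625132)/(2.9117184) = 4.1577935;  |Δ| = 0.0394805
f(4.1577935) = -0.0127535
t₆ = 4.1577935 − (-0.0127535)·(-0.0394805)/(-0.3298624) = 4.1593199;  |Δ| = 0.0015264
|t₆ − t₅| = 0.0015264 < 0.01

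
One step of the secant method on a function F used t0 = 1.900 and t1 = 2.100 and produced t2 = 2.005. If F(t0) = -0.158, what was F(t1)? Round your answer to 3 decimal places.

The secant line through (1.900, -0.158) and (2.100, F(t1)) crosses zero at t2 = 2.005.
So (1.900, -0.158), (2.100, F(t1)), (2.005, 0) are collinear:
F(t1) = -0.158 · (2.100 − 2.005) / (1.900 − 2.005) = -0.158 · (0.09500)/(-0.10500) = 0.14295

0.143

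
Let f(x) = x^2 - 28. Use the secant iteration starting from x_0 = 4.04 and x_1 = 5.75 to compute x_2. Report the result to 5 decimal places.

f(4.04) = -11.6784000, f(5.75) = 5.0625000
x_2 = 5.7500000 − 5.0625000·(5.7500000 − 4.0400000) / (5.0625000 − (-11.6784000)) = 5.7500000 − (8.6568750)/(16.7409000) = 5.2328907

5.23289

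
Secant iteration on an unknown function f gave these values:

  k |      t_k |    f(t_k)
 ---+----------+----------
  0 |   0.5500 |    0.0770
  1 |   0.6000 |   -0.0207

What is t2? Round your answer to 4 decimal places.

t2 = 0.6000 − (-0.0207)·(0.6000 − 0.5500) / (-0.0207 − 0.0770)
   = 0.6000 − (-0.001035)/(-0.097700) = 0.589406

0.5894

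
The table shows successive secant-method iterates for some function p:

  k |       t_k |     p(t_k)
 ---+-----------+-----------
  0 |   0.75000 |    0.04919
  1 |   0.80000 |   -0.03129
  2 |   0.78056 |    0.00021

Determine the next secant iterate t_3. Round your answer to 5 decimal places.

t_3 = 0.78056 − 0.00021·(0.78056 − 0.80000) / (0.00021 − (-0.03129))
   = 0.78056 − (-0.0000041)/(0.0315000) = 0.7806896

0.78069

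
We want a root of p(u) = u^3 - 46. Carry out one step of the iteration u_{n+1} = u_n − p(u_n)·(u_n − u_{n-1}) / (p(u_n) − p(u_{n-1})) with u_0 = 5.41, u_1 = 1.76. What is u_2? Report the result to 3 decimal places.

p(5.41) = 112.34042, p(1.76) = -40.54822
u_2 = 1.76000 − (-40.54822)·(1.76000 − 5.41000) / (-40.54822 − 112.34042) = 1.76000 − (148.00102)/(-152.88865) = 2.72803

2.728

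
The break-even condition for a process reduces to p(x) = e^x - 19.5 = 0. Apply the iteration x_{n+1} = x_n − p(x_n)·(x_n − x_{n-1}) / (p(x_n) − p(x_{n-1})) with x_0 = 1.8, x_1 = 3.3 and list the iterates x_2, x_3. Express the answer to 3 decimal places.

2.758, 2.936

p(1.8) = -13.45035, p(3.3) = 7.61264
x_2 = 3.30000 − 7.61264·(3.30000 − 1.80000) / (7.61264 − (-13.45035)) = 3.30000 − (11.41896)/(21.06299) = 2.75787
p(2.75787) = -3.73383
x_3 = 2.75787 − (-3.73383)·(2.75787 − 3.30000) / (-3.73383 − 7.61264) = 2.75787 − (2.02424)/(-11.34647) = 2.93627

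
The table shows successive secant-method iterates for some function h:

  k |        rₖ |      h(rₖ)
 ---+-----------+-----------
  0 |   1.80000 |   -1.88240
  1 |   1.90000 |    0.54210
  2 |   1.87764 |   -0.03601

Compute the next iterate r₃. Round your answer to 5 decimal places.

1.87903

r₃ = 1.87764 − (-0.03601)·(1.87764 − 1.90000) / (-0.03601 − 0.54210)
   = 1.87764 − (0.0008052)/(-0.5781100) = 1.8790328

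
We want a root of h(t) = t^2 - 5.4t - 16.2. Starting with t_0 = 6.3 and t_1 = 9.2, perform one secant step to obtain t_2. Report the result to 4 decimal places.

h(6.3) = -10.530000, h(9.2) = 18.760000
t_2 = 9.200000 − 18.760000·(9.200000 − 6.300000) / (18.760000 − (-10.530000)) = 9.200000 − (54.404000)/(29.290000) = 7.342574

7.3426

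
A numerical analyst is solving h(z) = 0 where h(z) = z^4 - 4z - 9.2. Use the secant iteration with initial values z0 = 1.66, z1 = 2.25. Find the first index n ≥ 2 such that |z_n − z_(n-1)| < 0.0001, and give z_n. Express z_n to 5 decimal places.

n = 6, z_n = 2.04137

h(1.66) = -8.2466686, h(2.25) = 7.4289063
z2 = 2.2500000 − 7.4289063·(0.5900000)/(15.6755749) = 1.9703895;  |Δ| = 0.2796105
h(1.9703895) = -2.0082571
z3 = 1.9703895 − (-2.0082571)·(-0.2796105)/(-9.4371633) = 2.0298915;  |Δ| = 0.0595020
h(2.0298915) = -0.3413796
z4 = 2.0298915 − (-0.3413796)·(0.0595020)/(1.6668775) = 2.0420776;  |Δ| = 0.0121861
h(2.0420776) = 0.0212647
z5 = 2.0420776 − 0.0212647·(0.0121861)/(0.3626443) = 2.0413630;  |Δ| = 0.0007146
h(2.0413630) = -0.0002042
z6 = 2.0413630 − (-0.0002042)·(-0.0007146)/(-0.0214690) = 2.0413698;  |Δ| = 0.0000068
|z6 − z5| = 0.0000068 < 0.0001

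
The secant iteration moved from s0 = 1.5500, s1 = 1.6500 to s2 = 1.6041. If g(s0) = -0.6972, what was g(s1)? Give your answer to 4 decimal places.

0.5915

The secant line through (1.5500, -0.6972) and (1.6500, g(s1)) crosses zero at s2 = 1.6041.
So (1.5500, -0.6972), (1.6500, g(s1)), (1.6041, 0) are collinear:
g(s1) = -0.6972 · (1.6500 − 1.6041) / (1.5500 − 1.6041) = -0.6972 · (0.045900)/(-0.054100) = 0.591525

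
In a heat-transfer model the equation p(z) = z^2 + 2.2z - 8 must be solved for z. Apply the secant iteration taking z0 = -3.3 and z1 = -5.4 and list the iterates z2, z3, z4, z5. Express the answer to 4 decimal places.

-3.9723, -4.1061, -4.1356, -4.1348

p(-3.3) = -4.370000, p(-5.4) = 9.280000
z2 = -5.400000 − 9.280000·(-5.400000 − (-3.300000)) / (9.280000 − (-4.370000)) = -5.400000 − (-19.488000)/(13.650000) = -3.972308
p(-3.972308) = -0.959849
z3 = -3.972308 − (-0.959849)·(-3.972308 − (-5.400000)) / (-0.959849 − 9.280000) = -3.972308 − (-1.370368)/(-10.239849) = -4.106135
p(-4.106135) = -0.173154
z4 = -4.106135 − (-0.173154)·(-4.106135 − (-3.972308)) / (-0.173154 − (-0.959849)) = -4.106135 − (0.023173)/(0.786694) = -4.135590
p(-4.135590) = 0.004810
z5 = -4.135590 − 0.004810·(-4.135590 − (-4.106135)) / (0.004810 − (-0.173154)) = -4.135590 − (-0.000142)/(0.177964) = -4.134794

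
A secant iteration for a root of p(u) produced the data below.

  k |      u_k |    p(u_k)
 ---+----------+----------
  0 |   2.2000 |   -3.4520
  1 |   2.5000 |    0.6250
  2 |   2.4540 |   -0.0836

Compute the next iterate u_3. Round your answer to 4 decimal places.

u_3 = 2.4540 − (-0.0836)·(2.4540 − 2.5000) / (-0.0836 − 0.6250)
   = 2.4540 − (0.003846)/(-0.708600) = 2.459427

2.4594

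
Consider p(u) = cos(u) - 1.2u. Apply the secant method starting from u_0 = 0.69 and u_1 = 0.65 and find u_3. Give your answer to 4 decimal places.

p(0.69) = -0.056754, p(0.65) = 0.016084
u_2 = 0.650000 − 0.016084·(0.650000 − 0.690000) / (0.016084 − (-0.056754)) = 0.650000 − (-0.000643)/(0.072838) = 0.658833
p(0.658833) = 0.000108
u_3 = 0.658833 − 0.000108·(0.658833 − 0.650000) / (0.000108 − 0.016084) = 0.658833 − (0.000001)/(-0.015976) = 0.658892

0.6589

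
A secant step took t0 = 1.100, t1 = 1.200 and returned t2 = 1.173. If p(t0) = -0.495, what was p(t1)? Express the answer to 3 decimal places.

The secant line through (1.100, -0.495) and (1.200, p(t1)) crosses zero at t2 = 1.173.
So (1.100, -0.495), (1.200, p(t1)), (1.173, 0) are collinear:
p(t1) = -0.495 · (1.200 − 1.173) / (1.100 − 1.173) = -0.495 · (0.02700)/(-0.07300) = 0.18308

0.183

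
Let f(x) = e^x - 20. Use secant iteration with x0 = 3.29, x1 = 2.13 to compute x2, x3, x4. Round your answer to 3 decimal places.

2.859, 3.065, 2.991

f(3.29) = 6.84286, f(2.13) = -11.58513
x2 = 2.13000 − (-11.58513)·(2.13000 − 3.29000) / (-11.58513 − 6.84286) = 2.13000 − (13.43875)/(-18.42800) = 2.85926
f(2.85926) = -2.55143
x3 = 2.85926 − (-2.55143)·(2.85926 − 2.13000) / (-2.55143 − (-11.58513)) = 2.85926 − (-1.86065)/(9.03370) = 3.06523
f(3.06523) = 1.43929
x4 = 3.06523 − 1.43929·(3.06523 − 2.85926) / (1.43929 − (-2.55143)) = 3.06523 − (0.29645)/(3.99073) = 2.99094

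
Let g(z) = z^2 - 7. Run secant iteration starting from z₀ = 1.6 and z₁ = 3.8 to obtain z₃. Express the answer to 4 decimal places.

2.6043

g(1.6) = -4.440000, g(3.8) = 7.440000
z₂ = 3.800000 − 7.440000·(3.800000 − 1.600000) / (7.440000 − (-4.440000)) = 3.800000 − (16.368000)/(11.880000) = 2.422222
g(2.422222) = -1.132840
z₃ = 2.422222 − (-1.132840)·(2.422222 − 3.800000) / (-1.132840 − 7.440000) = 2.422222 − (1.560801)/(-8.572840) = 2.604286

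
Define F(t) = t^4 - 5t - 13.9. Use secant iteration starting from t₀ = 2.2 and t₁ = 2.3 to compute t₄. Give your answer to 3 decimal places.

2.238

F(2.2) = -1.47440, F(2.3) = 2.58410
t₂ = 2.30000 − 2.58410·(2.30000 − 2.20000) / (2.58410 − (-1.47440)) = 2.30000 − (0.25841)/(4.05850) = 2.23633
F(2.23633) = -0.06998
t₃ = 2.23633 − (-0.06998)·(2.23633 − 2.30000) / (-0.06998 − 2.58410) = 2.23633 − (0.00446)/(-2.65408) = 2.23801
F(2.23801) = -0.00318
t₄ = 2.23801 − (-0.00318)·(2.23801 − 2.23633) / (-0.00318 − (-0.06998)) = 2.23801 − (-0.00001)/(0.06680) = 2.23809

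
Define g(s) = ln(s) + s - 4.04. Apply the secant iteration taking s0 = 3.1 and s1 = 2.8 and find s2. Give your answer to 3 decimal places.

g(3.1) = 0.19140, g(2.8) = -0.21038
s2 = 2.80000 − (-0.21038)·(2.80000 − 3.10000) / (-0.21038 − 0.19140) = 2.80000 − (0.06311)/(-0.40178) = 2.95709

2.957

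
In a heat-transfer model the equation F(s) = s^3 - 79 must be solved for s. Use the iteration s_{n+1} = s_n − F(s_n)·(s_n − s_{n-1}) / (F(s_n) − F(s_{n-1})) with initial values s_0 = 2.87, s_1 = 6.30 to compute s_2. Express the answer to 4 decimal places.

F(2.87) = -55.360097, F(6.30) = 171.047000
s_2 = 6.300000 − 171.047000·(6.300000 − 2.870000) / (171.047000 − (-55.360097)) = 6.300000 − (586.691210)/(226.407097) = 3.708689

3.7087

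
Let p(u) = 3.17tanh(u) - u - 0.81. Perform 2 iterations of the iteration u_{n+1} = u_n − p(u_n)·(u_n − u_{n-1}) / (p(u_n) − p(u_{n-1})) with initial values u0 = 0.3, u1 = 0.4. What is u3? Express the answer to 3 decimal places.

0.403

p(0.3) = -0.18654, p(0.4) = -0.00556
u2 = 0.40000 − (-0.00556)·(0.40000 − 0.30000) / (-0.00556 − (-0.18654)) = 0.40000 − (-0.00056)/(0.18098) = 0.40307
p(0.40307) = -0.00031
u3 = 0.40307 − (-0.00031)·(0.40307 − 0.40000) / (-0.00031 − (-0.00556)) = 0.40307 − (0.00000)/(0.00525) = 0.40325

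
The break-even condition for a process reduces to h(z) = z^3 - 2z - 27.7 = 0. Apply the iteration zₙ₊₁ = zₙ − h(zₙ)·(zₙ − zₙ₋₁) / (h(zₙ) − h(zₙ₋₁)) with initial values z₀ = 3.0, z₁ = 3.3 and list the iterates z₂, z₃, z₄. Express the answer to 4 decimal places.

h(3.0) = -6.700000, h(3.3) = 1.637000
z₂ = 3.300000 − 1.637000·(3.300000 − 3.000000) / (1.637000 − (-6.700000)) = 3.300000 − (0.491100)/(8.337000) = 3.241094
h(3.241094) = -0.135502
z₃ = 3.241094 − (-0.135502)·(3.241094 − 3.300000) / (-0.135502 − 1.637000) = 3.241094 − (0.007982)/(-1.772502) = 3.245597
h(3.245597) = -0.002398
z₄ = 3.245597 − (-0.002398)·(3.245597 − 3.241094) / (-0.002398 − (-0.135502)) = 3.245597 − (-0.000011)/(0.133104) = 3.245678

3.2411, 3.2456, 3.2457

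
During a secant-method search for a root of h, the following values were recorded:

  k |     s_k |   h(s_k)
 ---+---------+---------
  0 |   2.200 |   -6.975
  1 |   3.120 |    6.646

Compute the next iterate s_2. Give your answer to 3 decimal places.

s_2 = 3.120 − 6.646·(3.120 − 2.200) / (6.646 − (-6.975))
   = 3.120 − (6.11432)/(13.62100) = 2.67111

2.671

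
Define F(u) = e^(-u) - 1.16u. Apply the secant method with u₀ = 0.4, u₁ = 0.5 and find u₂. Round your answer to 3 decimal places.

F(0.4) = 0.20632, F(0.5) = 0.02653
u₂ = 0.50000 − 0.02653·(0.50000 − 0.40000) / (0.02653 − 0.20632) = 0.50000 − (0.00265)/(-0.17979) = 0.51476

0.515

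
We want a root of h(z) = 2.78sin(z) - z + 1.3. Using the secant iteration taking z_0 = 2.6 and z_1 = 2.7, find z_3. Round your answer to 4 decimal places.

2.6390

h(2.6) = 0.133094, h(2.7) = -0.211884
z_2 = 2.700000 − (-0.211884)·(2.700000 − 2.600000) / (-0.211884 − 0.133094) = 2.700000 − (-0.021188)/(-0.344978) = 2.638580
h(2.638580) = 0.001565
z_3 = 2.638580 − 0.001565·(2.638580 − 2.700000) / (0.001565 − (-0.211884)) = 2.638580 − (-0.000096)/(0.213449) = 2.639031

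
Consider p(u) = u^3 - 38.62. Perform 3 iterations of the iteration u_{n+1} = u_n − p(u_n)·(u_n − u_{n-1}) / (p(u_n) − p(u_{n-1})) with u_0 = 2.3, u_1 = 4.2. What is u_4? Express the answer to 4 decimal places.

3.3851

p(2.3) = -26.453000, p(4.2) = 35.468000
u_2 = 4.200000 − 35.468000·(4.200000 − 2.300000) / (35.468000 − (-26.453000)) = 4.200000 − (67.389200)/(61.921000) = 3.111691
p(3.111691) = -8.490684
u_3 = 3.111691 − (-8.490684)·(3.111691 − 4.200000) / (-8.490684 − 35.468000) = 3.111691 − (9.240491)/(-43.958684) = 3.321899
p(3.321899) = -1.962794
u_4 = 3.321899 − (-1.962794)·(3.321899 − 3.111691) / (-1.962794 − (-8.490684)) = 3.321899 − (-0.412596)/(6.527891) = 3.385104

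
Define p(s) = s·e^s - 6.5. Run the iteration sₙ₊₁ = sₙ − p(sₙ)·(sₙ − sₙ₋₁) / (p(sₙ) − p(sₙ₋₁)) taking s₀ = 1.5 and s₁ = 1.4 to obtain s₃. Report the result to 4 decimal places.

p(1.5) = 0.222534, p(1.4) = -0.822720
s₂ = 1.400000 − (-0.822720)·(1.400000 − 1.500000) / (-0.822720 − 0.222534) = 1.400000 − (0.082272)/(-1.045254) = 1.478710
p(1.478710) = -0.012481
s₃ = 1.478710 − (-0.012481)·(1.478710 − 1.400000) / (-0.012481 − (-0.822720)) = 1.478710 − (-0.000982)/(0.810239) = 1.479923

1.4799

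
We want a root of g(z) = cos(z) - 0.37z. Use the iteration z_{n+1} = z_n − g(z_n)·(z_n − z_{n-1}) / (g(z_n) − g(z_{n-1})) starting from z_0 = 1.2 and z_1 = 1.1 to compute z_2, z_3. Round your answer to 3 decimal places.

1.136, 1.137

g(1.2) = -0.08164, g(1.1) = 0.04660
z_2 = 1.10000 − 0.04660·(1.10000 − 1.20000) / (0.04660 − (-0.08164)) = 1.10000 − (-0.00466)/(0.12824) = 1.13634
g(1.13634) = 0.00048
z_3 = 1.13634 − 0.00048·(1.13634 − 1.10000) / (0.00048 − 0.04660) = 1.13634 − (0.00002)/(-0.04612) = 1.13671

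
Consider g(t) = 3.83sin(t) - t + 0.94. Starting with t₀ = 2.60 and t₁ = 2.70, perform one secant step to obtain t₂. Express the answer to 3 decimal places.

g(2.60) = 0.31437, g(2.70) = -0.12314
t₂ = 2.70000 − (-0.12314)·(2.70000 − 2.60000) / (-0.12314 − 0.31437) = 2.70000 − (-0.01231)/(-0.43751) = 2.67186

2.672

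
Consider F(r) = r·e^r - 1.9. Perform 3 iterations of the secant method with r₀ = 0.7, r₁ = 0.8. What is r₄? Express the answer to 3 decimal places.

F(0.7) = -0.49037, F(0.8) = -0.11957
r₂ = 0.80000 − (-0.11957)·(0.80000 − 0.70000) / (-0.11957 − (-0.49037)) = 0.80000 − (-0.01196)/(0.37081) = 0.83225
F(0.83225) = 0.01289
r₃ = 0.83225 − 0.01289·(0.83225 − 0.80000) / (0.01289 − (-0.11957)) = 0.83225 − (0.00042)/(0.13246) = 0.82911
F(0.82911) = -0.00029
r₄ = 0.82911 − (-0.00029)·(0.82911 − 0.83225) / (-0.00029 − 0.01289) = 0.82911 − (0.00000)/(-0.01319) = 0.82918

0.829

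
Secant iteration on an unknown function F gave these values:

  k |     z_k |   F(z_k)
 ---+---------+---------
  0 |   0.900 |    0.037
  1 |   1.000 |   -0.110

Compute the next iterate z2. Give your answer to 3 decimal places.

z2 = 1.000 − (-0.110)·(1.000 − 0.900) / (-0.110 − 0.037)
   = 1.000 − (-0.01100)/(-0.14700) = 0.92517

0.925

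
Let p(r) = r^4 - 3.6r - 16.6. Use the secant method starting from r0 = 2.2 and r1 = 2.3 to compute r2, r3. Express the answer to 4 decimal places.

p(2.2) = -1.094400, p(2.3) = 3.104100
r2 = 2.300000 − 3.104100·(2.300000 − 2.200000) / (3.104100 − (-1.094400)) = 2.300000 − (0.310410)/(4.198500) = 2.226066
p(2.226066) = -0.058129
r3 = 2.226066 − (-0.058129)·(2.226066 − 2.300000) / (-0.058129 − 3.104100) = 2.226066 − (0.004298)/(-3.162229) = 2.227426

2.2261, 2.2274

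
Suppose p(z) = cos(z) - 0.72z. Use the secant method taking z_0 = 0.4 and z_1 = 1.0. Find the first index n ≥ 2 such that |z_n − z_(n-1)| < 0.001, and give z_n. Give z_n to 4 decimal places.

n = 4, z_n = 0.8824

p(0.4) = 0.633061, p(1.0) = -0.179698
z_2 = 1.000000 − (-0.179698)·(0.600000)/(-0.812759) = 0.867342;  |Δ| = 0.132658
p(0.867342) = 0.022369
z_3 = 0.867342 − 0.022369·(-0.132658)/(0.202067) = 0.882028;  |Δ| = 0.014685
p(0.882028) = 0.000527
z_4 = 0.882028 − 0.000527·(0.014685)/(-0.021842) = 0.882382;  |Δ| = 0.000354
|z_4 − z_3| = 0.000354 < 0.001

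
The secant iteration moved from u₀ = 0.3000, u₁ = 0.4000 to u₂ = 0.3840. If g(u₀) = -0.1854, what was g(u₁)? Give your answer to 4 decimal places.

0.0353

The secant line through (0.3000, -0.1854) and (0.4000, g(u₁)) crosses zero at u₂ = 0.3840.
So (0.3000, -0.1854), (0.4000, g(u₁)), (0.3840, 0) are collinear:
g(u₁) = -0.1854 · (0.4000 − 0.3840) / (0.3000 − 0.3840) = -0.1854 · (0.016000)/(-0.084000) = 0.035314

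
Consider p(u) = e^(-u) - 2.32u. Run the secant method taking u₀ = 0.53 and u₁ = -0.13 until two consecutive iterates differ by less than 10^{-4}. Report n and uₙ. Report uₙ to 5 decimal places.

p(0.53) = -0.6409950, p(-0.13) = 1.4404284
u₂ = -0.1300000 − 1.4404284·(-0.6600000)/(2.0814234) = 0.3267464;  |Δ| = 0.4567464
p(0.3267464) = -0.0367851
u₃ = 0.3267464 − (-0.0367851)·(0.4567464)/(-1.4772135) = 0.3153727;  |Δ| = 0.0113738
p(0.3153727) = -0.0021477
u₄ = 0.3153727 − (-0.0021477)·(-0.0113738)/(0.0346375) = 0.3146675;  |Δ| = 0.0007052
p(0.3146675) = 0.0000031
u₅ = 0.3146675 − 0.0000031·(-0.0007052)/(0.0021507) = 0.3146685;  |Δ| = 0.0000010
|u₅ − u₄| = 0.0000010 < 10^{-4}

n = 5, uₙ = 0.31467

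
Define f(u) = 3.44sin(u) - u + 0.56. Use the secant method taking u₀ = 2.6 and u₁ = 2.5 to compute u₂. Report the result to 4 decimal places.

2.5308

f(2.6) = -0.266675, f(2.5) = 0.118744
u₂ = 2.500000 − 0.118744·(2.500000 − 2.600000) / (0.118744 − (-0.266675)) = 2.500000 − (-0.011874)/(0.385419) = 2.530809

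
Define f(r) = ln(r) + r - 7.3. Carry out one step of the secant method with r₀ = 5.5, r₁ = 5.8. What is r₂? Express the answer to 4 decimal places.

5.5809

f(5.5) = -0.095252, f(5.8) = 0.257858
r₂ = 5.800000 − 0.257858·(5.800000 − 5.500000) / (0.257858 − (-0.095252)) = 5.800000 − (0.077357)/(0.353110) = 5.580925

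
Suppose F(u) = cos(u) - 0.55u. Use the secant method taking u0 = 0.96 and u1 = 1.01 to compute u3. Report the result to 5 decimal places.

F(0.96) = 0.0455200, F(1.01) = -0.0236393
u2 = 1.0100000 − (-0.0236393)·(1.0100000 − 0.9600000) / (-0.0236393 − 0.0455200) = 1.0100000 − (-0.0011820)/(-0.0691593) = 0.9929095
F(0.9929095) = 0.0001548
u3 = 0.9929095 − 0.0001548·(0.9929095 − 1.0100000) / (0.0001548 − (-0.0236393)) = 0.9929095 − (-0.0000026)/(0.0237941) = 0.9930208

0.99302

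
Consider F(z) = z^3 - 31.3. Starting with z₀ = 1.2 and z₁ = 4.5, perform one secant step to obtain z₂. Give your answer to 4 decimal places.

2.2916

F(1.2) = -29.572000, F(4.5) = 59.825000
z₂ = 4.500000 − 59.825000·(4.500000 − 1.200000) / (59.825000 − (-29.572000)) = 4.500000 − (197.422500)/(89.397000) = 2.291621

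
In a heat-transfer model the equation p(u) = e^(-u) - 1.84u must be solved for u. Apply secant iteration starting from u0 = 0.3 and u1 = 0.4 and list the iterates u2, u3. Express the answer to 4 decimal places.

0.3742, 0.3739

p(0.3) = 0.188818, p(0.4) = -0.065680
u2 = 0.400000 − (-0.065680)·(0.400000 − 0.300000) / (-0.065680 − 0.188818) = 0.400000 − (-0.006568)/(-0.254498) = 0.374192
p(0.374192) = -0.000669
u3 = 0.374192 − (-0.000669)·(0.374192 − 0.400000) / (-0.000669 − (-0.065680)) = 0.374192 − (0.000017)/(0.065011) = 0.373927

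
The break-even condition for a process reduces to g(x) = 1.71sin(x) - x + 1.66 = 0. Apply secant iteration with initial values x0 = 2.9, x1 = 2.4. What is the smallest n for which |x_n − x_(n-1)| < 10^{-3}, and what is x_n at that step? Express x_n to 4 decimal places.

g(2.9) = -0.830884, g(2.4) = 0.415042
x2 = 2.400000 − 0.415042·(-0.500000)/(1.245926) = 2.566560;  |Δ| = 0.166560
g(2.566560) = 0.023445
x3 = 2.566560 − 0.023445·(0.166560)/(-0.391597) = 2.576532;  |Δ| = 0.009972
g(2.576532) = -0.000883
x4 = 2.576532 − (-0.000883)·(0.009972)/(-0.024328) = 2.576170;  |Δ| = 0.000362
|x4 − x3| = 0.000362 < 10^{-3}

n = 4, x_n = 2.5762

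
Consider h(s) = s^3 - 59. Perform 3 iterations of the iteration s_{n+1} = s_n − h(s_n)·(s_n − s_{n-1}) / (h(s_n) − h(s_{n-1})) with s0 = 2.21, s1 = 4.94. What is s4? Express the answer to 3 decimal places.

3.909

h(2.21) = -48.20614, h(4.94) = 61.55378
s2 = 4.94000 − 61.55378·(4.94000 − 2.21000) / (61.55378 − (-48.20614)) = 4.94000 − (168.04183)/(109.75992) = 3.40901
h(3.40901) = -19.38286
s3 = 3.40901 − (-19.38286)·(3.40901 − 4.94000) / (-19.38286 − 61.55378) = 3.40901 − (29.67505)/(-80.93664) = 3.77565
h(3.77565) = -5.17605
s4 = 3.77565 − (-5.17605)·(3.77565 − 3.40901) / (-5.17605 − (-19.38286)) = 3.77565 − (-1.89778)/(14.20680) = 3.90923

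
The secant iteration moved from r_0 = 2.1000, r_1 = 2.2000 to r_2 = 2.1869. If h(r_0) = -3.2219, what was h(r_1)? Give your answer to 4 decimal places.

0.4857

The secant line through (2.1000, -3.2219) and (2.2000, h(r_1)) crosses zero at r_2 = 2.1869.
So (2.1000, -3.2219), (2.2000, h(r_1)), (2.1869, 0) are collinear:
h(r_1) = -3.2219 · (2.2000 − 2.1869) / (2.1000 − 2.1869) = -3.2219 · (0.013100)/(-0.086900) = 0.485695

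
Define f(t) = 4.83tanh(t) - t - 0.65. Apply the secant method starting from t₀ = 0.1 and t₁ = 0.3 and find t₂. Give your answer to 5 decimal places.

f(0.1) = -0.2686036, f(0.3) = 0.4570399
t₂ = 0.3000000 − 0.4570399·(0.3000000 − 0.1000000) / (0.4570399 − (-0.2686036)) = 0.3000000 − (0.0914080)/(0.7256435) = 0.1740318

0.17403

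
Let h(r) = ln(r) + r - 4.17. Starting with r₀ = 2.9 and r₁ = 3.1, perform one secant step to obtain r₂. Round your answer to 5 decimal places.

3.05395

h(2.9) = -0.2052893, h(3.1) = 0.0614021
r₂ = 3.1000000 − 0.0614021·(3.1000000 − 2.9000000) / (0.0614021 − (-0.2052893)) = 3.1000000 − (0.0122804)/(0.2666914) = 3.0539527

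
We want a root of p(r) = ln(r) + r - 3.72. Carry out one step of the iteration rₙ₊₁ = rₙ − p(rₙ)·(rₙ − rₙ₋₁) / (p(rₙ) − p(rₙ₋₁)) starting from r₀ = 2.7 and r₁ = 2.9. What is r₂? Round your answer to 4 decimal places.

2.7197

p(2.7) = -0.026748, p(2.9) = 0.244711
r₂ = 2.900000 − 0.244711·(2.900000 − 2.700000) / (0.244711 − (-0.026748)) = 2.900000 − (0.048942)/(0.271459) = 2.719707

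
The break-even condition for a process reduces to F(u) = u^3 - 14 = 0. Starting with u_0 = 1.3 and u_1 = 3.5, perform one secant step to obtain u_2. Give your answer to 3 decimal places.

1.938

F(1.3) = -11.80300, F(3.5) = 28.87500
u_2 = 3.50000 − 28.87500·(3.50000 − 1.30000) / (28.87500 − (-11.80300)) = 3.50000 − (63.52500)/(40.67800) = 1.93835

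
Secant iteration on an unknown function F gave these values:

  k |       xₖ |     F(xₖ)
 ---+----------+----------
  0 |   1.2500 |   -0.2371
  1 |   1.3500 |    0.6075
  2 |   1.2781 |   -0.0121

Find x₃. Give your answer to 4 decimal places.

1.2795

x₃ = 1.2781 − (-0.0121)·(1.2781 − 1.3500) / (-0.0121 − 0.6075)
   = 1.2781 − (0.000870)/(-0.619600) = 1.279504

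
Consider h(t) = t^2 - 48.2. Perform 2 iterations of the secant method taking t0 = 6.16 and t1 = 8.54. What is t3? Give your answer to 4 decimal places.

h(6.16) = -10.254400, h(8.54) = 24.731600
t2 = 8.540000 − 24.731600·(8.540000 − 6.160000) / (24.731600 − (-10.254400)) = 8.540000 − (58.861208)/(34.986000) = 6.857578
h(6.857578) = -1.173621
t3 = 6.857578 − (-1.173621)·(6.857578 − 8.540000) / (-1.173621 − 24.731600) = 6.857578 − (1.974525)/(-25.905221) = 6.933799

6.9338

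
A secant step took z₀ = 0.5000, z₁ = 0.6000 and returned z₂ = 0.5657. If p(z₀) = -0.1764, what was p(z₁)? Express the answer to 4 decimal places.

The secant line through (0.5000, -0.1764) and (0.6000, p(z₁)) crosses zero at z₂ = 0.5657.
So (0.5000, -0.1764), (0.6000, p(z₁)), (0.5657, 0) are collinear:
p(z₁) = -0.1764 · (0.6000 − 0.5657) / (0.5000 − 0.5657) = -0.1764 · (0.034300)/(-0.065700) = 0.092093

0.0921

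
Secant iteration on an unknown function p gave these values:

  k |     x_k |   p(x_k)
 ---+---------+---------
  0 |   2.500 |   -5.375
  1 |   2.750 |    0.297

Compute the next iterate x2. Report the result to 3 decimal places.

2.737

x2 = 2.750 − 0.297·(2.750 − 2.500) / (0.297 − (-5.375))
   = 2.750 − (0.07425)/(5.67200) = 2.73691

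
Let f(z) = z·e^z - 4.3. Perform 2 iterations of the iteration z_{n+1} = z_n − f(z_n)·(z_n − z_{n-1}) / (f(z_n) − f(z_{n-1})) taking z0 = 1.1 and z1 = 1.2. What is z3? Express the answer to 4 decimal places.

f(1.1) = -0.995417, f(1.2) = -0.315860
z2 = 1.200000 − (-0.315860)·(1.200000 − 1.100000) / (-0.315860 − (-0.995417)) = 1.200000 − (-0.031586)/(0.679558) = 1.246480
f(1.246480) = 0.035357
z3 = 1.246480 − 0.035357·(1.246480 − 1.200000) / (0.035357 − (-0.315860)) = 1.246480 − (0.001643)/(0.351217) = 1.241801

1.2418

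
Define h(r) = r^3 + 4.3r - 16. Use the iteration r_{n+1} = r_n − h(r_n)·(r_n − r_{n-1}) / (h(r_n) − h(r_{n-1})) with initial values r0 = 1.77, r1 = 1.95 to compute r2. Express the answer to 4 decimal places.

1.9636

h(1.77) = -2.843767, h(1.95) = -0.200125
r2 = 1.950000 − (-0.200125)·(1.950000 − 1.770000) / (-0.200125 − (-2.843767)) = 1.950000 − (-0.036022)/(2.643642) = 1.963626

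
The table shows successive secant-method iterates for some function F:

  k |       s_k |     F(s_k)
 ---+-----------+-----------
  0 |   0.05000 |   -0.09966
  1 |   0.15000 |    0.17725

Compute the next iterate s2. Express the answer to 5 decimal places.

s2 = 0.15000 − 0.17725·(0.15000 − 0.05000) / (0.17725 − (-0.09966))
   = 0.15000 − (0.0177250)/(0.2769100) = 0.0859900

0.08599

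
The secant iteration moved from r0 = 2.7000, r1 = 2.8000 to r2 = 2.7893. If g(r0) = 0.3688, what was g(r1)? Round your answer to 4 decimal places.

-0.0442

The secant line through (2.7000, 0.3688) and (2.8000, g(r1)) crosses zero at r2 = 2.7893.
So (2.7000, 0.3688), (2.8000, g(r1)), (2.7893, 0) are collinear:
g(r1) = 0.3688 · (2.8000 − 2.7893) / (2.7000 − 2.7893) = 0.3688 · (0.010700)/(-0.089300) = -0.044190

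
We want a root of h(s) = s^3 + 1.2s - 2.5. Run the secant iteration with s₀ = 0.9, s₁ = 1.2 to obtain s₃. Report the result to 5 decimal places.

1.06669

h(0.9) = -0.6910000, h(1.2) = 0.6680000
s₂ = 1.2000000 − 0.6680000·(1.2000000 − 0.9000000) / (0.6680000 − (-0.6910000)) = 1.2000000 − (0.2004000)/(1.3590000) = 1.0525386
h(1.0525386) = -0.0709118
s₃ = 1.0525386 − (-0.0709118)·(1.0525386 − 1.2000000) / (-0.0709118 − 0.6680000) = 1.0525386 − (0.0104568)/(-0.7389118) = 1.0666902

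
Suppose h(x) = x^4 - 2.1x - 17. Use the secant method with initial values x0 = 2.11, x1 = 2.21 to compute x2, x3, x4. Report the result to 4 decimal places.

h(2.11) = -1.609806, h(2.21) = 2.213433
x2 = 2.210000 − 2.213433·(2.210000 − 2.110000) / (2.213433 − (-1.609806)) = 2.210000 − (0.221343)/(3.823238) = 2.152106
h(2.152106) = -0.068079
x3 = 2.152106 − (-0.068079)·(2.152106 − 2.210000) / (-0.068079 − 2.213433) = 2.152106 − (0.003941)/(-2.281512) = 2.153833
h(2.153833) = -0.002747
x4 = 2.153833 − (-0.002747)·(2.153833 − 2.152106) / (-0.002747 − (-0.068079)) = 2.153833 − (-0.000005)/(0.065333) = 2.153906

2.1521, 2.1538, 2.1539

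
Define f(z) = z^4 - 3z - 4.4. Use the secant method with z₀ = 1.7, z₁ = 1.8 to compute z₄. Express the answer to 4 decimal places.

f(1.7) = -1.147900, f(1.8) = 0.697600
z₂ = 1.800000 − 0.697600·(1.800000 − 1.700000) / (0.697600 − (-1.147900)) = 1.800000 − (0.069760)/(1.845500) = 1.762200
f(1.762200) = -0.043410
z₃ = 1.762200 − (-0.043410)·(1.762200 − 1.800000) / (-0.043410 − 0.697600) = 1.762200 − (0.001641)/(-0.741010) = 1.764414
f(1.764414) = -0.001491
z₄ = 1.764414 − (-0.001491)·(1.764414 − 1.762200) / (-0.001491 − (-0.043410)) = 1.764414 − (-0.000003)/(0.041919) = 1.764493

1.7645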